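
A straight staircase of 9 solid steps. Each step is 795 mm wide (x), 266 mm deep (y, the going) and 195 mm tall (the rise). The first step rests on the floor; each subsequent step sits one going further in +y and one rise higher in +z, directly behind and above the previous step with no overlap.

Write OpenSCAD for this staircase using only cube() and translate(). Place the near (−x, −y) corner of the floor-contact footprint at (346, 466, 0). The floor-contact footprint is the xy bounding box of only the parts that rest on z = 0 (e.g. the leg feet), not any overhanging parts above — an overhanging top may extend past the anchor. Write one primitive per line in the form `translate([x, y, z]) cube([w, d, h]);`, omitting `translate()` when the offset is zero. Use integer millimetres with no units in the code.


translate([346, 466, 0]) cube([795, 266, 195]);
translate([346, 732, 195]) cube([795, 266, 195]);
translate([346, 998, 390]) cube([795, 266, 195]);
translate([346, 1264, 585]) cube([795, 266, 195]);
translate([346, 1530, 780]) cube([795, 266, 195]);
translate([346, 1796, 975]) cube([795, 266, 195]);
translate([346, 2062, 1170]) cube([795, 266, 195]);
translate([346, 2328, 1365]) cube([795, 266, 195]);
translate([346, 2594, 1560]) cube([795, 266, 195]);


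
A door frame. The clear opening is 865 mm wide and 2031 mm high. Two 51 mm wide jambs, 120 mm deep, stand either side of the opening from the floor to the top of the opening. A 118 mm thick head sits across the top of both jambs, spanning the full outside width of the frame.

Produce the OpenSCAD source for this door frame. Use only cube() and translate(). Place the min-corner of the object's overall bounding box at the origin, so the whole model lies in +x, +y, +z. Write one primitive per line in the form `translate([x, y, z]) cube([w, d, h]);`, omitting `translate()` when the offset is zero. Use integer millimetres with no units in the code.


cube([51, 120, 2031]);
translate([916, 0, 0]) cube([51, 120, 2031]);
translate([0, 0, 2031]) cube([967, 120, 118]);


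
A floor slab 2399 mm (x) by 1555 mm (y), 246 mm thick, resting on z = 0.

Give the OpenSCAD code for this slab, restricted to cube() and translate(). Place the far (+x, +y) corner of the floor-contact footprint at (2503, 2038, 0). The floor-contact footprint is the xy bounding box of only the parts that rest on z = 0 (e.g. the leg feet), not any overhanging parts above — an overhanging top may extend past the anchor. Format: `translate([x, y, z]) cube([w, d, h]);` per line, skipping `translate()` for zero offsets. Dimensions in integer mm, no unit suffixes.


translate([104, 483, 0]) cube([2399, 1555, 246]);


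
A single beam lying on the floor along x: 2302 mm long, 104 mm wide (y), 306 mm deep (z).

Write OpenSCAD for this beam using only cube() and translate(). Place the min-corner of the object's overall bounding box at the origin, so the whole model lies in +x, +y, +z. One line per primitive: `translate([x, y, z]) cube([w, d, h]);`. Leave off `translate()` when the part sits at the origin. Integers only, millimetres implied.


cube([2302, 104, 306]);


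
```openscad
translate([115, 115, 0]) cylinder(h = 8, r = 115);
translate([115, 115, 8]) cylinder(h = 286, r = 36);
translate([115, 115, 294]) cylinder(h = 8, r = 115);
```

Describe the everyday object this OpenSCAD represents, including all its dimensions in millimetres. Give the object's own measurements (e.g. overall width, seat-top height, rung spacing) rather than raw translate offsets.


A spool: two coaxial disc flanges of radius 115 mm and thickness 8 mm, joined by a core cylinder of radius 36 mm and height 286 mm. The lower flange rests on z = 0 and the three cylinders share a vertical axis.


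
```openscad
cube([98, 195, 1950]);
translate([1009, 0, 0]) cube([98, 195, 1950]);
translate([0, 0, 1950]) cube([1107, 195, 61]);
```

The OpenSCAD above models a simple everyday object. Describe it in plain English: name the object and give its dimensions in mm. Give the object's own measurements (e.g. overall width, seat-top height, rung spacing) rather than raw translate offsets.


A door frame. The clear opening is 911 mm wide and 1950 mm high. Two 98 mm wide jambs, 195 mm deep, stand either side of the opening from the floor to the top of the opening. A 61 mm thick head sits across the top of both jambs, spanning the full outside width of the frame.


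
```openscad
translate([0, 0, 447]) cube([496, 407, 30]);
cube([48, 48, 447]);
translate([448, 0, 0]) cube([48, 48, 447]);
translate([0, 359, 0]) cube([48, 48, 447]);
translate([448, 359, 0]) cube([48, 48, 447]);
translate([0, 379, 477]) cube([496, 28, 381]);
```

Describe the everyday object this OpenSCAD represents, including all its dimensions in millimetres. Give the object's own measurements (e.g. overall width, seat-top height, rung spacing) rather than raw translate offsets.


A chair. The seat is a 496×407×30 mm slab with its top at z = 477 mm, on four 48×48 mm corner legs (flush with the seat edges, standing on z = 0). A flat backrest 28 mm thick, 381 mm tall, spans the full seat width and rises from the seat top along its +y edge, rear face flush with the rear of the seat.


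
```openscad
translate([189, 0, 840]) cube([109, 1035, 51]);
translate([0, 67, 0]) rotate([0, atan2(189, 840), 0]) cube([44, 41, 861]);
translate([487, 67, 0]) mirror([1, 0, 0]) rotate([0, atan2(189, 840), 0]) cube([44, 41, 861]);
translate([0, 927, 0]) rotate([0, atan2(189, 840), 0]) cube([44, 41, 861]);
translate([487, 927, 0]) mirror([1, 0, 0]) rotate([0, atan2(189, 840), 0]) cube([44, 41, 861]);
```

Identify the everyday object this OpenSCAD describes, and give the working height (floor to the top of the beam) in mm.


A sawhorse. The overall height is 891 mm.

A beam across two mirrored pairs of raked legs — a sawhorse. The beam's underside is at z = 840 (matching the legs' vertical rise in atan2(189, 840)) and the beam is 51 mm tall, so its top is at 840 + 51 = 891 mm. The raked legs top out at the beam's underside, so that is the highest point.


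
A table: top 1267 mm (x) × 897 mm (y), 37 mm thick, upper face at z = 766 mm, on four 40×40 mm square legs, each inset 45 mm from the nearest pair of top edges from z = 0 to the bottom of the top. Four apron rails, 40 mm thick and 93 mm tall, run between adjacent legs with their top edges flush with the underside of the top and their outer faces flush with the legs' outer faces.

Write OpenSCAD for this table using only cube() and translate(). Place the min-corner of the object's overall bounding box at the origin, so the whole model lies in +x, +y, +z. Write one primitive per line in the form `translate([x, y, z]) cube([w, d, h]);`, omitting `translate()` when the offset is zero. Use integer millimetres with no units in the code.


translate([0, 0, 729]) cube([1267, 897, 37]);
translate([45, 45, 0]) cube([40, 40, 729]);
translate([1182, 45, 0]) cube([40, 40, 729]);
translate([45, 812, 0]) cube([40, 40, 729]);
translate([1182, 812, 0]) cube([40, 40, 729]);
translate([85, 45, 636]) cube([1097, 40, 93]);
translate([85, 812, 636]) cube([1097, 40, 93]);
translate([45, 85, 636]) cube([40, 727, 93]);
translate([1182, 85, 636]) cube([40, 727, 93]);


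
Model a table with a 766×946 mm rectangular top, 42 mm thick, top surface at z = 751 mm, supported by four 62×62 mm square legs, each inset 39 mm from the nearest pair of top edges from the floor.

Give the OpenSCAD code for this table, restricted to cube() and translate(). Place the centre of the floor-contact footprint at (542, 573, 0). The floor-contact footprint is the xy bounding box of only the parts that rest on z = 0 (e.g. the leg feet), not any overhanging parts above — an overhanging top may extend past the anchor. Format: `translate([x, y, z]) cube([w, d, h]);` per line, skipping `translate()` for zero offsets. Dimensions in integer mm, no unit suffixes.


translate([159, 100, 709]) cube([766, 946, 42]);
translate([198, 139, 0]) cube([62, 62, 709]);
translate([824, 139, 0]) cube([62, 62, 709]);
translate([198, 945, 0]) cube([62, 62, 709]);
translate([824, 945, 0]) cube([62, 62, 709]);


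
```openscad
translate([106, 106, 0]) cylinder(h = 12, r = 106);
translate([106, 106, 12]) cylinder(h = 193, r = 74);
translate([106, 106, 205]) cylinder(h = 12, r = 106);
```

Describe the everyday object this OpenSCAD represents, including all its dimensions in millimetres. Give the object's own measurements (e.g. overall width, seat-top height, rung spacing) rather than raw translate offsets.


A spool: two coaxial disc flanges of radius 106 mm and thickness 12 mm, joined by a core cylinder of radius 74 mm and height 193 mm. The lower flange rests on z = 0 and the three cylinders share a vertical axis.


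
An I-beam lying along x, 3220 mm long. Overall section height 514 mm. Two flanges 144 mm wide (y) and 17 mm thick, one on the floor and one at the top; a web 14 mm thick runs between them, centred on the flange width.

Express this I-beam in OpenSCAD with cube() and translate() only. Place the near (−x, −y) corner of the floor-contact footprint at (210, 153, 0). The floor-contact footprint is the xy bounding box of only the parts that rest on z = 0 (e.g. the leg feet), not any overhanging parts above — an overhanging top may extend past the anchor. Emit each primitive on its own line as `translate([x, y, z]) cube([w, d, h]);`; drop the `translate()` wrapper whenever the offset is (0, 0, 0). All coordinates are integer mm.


translate([210, 153, 0]) cube([3220, 144, 17]);
translate([210, 218, 17]) cube([3220, 14, 480]);
translate([210, 153, 497]) cube([3220, 144, 17]);


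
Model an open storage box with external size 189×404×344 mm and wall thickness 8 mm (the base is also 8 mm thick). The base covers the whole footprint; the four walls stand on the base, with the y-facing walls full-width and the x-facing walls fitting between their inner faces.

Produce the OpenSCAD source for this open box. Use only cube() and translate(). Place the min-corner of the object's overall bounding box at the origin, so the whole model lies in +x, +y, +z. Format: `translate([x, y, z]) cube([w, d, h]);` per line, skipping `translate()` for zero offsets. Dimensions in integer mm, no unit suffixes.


cube([189, 404, 8]);
translate([0, 0, 8]) cube([189, 8, 336]);
translate([0, 396, 8]) cube([189, 8, 336]);
translate([0, 8, 8]) cube([8, 388, 336]);
translate([181, 8, 8]) cube([8, 388, 336]);


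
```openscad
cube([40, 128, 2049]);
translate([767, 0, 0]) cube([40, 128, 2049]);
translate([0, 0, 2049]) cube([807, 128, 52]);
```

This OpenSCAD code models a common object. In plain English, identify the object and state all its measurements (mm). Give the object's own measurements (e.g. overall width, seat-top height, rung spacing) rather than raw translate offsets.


A door frame. The clear opening is 727 mm wide and 2049 mm high. Two 40 mm wide jambs, 128 mm deep, stand either side of the opening from the floor to the top of the opening. A 52 mm thick head sits across the top of both jambs, spanning the full outside width of the frame.


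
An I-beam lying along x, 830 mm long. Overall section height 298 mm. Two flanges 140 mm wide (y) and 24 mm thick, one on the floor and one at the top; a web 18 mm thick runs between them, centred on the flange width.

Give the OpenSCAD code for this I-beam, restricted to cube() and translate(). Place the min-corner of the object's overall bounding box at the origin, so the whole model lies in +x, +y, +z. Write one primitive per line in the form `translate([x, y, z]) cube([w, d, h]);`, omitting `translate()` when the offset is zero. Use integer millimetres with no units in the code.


cube([830, 140, 24]);
translate([0, 61, 24]) cube([830, 18, 250]);
translate([0, 0, 274]) cube([830, 140, 24]);


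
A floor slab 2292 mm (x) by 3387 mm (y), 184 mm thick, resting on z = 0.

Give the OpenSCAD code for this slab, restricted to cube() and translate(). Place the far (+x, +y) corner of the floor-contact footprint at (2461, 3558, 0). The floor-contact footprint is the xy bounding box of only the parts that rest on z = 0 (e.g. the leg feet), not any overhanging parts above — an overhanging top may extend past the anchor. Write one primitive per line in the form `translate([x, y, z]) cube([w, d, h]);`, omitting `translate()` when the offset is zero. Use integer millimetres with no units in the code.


translate([169, 171, 0]) cube([2292, 3387, 184]);


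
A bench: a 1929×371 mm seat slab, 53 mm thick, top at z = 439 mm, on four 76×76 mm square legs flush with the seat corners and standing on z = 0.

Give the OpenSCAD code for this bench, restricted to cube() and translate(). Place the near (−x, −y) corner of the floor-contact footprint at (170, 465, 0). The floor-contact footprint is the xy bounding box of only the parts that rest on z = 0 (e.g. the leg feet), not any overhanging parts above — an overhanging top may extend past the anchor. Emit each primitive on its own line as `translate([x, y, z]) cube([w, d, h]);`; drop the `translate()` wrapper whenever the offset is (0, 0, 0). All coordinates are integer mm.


// leg_h = 439 − 53 = 386
translate([170, 465, 386]) cube([1929, 371, 53]);
translate([170, 465, 0]) cube([76, 76, 386]);
translate([170, 760, 0]) cube([76, 76, 386]);
translate([2023, 465, 0]) cube([76, 76, 386]);
translate([2023, 760, 0]) cube([76, 76, 386]);


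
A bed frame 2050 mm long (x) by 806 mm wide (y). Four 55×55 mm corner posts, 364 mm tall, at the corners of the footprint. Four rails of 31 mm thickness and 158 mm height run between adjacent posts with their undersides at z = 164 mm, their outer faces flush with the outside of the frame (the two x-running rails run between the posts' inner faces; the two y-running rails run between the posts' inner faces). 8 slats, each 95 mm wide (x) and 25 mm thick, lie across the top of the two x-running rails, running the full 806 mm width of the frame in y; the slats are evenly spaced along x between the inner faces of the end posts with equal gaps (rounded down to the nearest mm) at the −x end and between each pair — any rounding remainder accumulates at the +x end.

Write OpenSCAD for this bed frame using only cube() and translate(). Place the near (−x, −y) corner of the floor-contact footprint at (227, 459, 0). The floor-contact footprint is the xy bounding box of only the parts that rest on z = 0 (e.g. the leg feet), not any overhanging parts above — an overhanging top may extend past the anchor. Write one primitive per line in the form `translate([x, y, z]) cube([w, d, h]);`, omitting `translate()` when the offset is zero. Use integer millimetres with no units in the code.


translate([227, 459, 0]) cube([55, 55, 364]);
translate([227, 1210, 0]) cube([55, 55, 364]);
translate([2222, 459, 0]) cube([55, 55, 364]);
translate([2222, 1210, 0]) cube([55, 55, 364]);
translate([282, 459, 164]) cube([1940, 31, 158]);
translate([282, 1234, 164]) cube([1940, 31, 158]);
translate([227, 514, 164]) cube([31, 696, 158]);
translate([2246, 514, 164]) cube([31, 696, 158]);
translate([413, 459, 322]) cube([95, 806, 25]);
translate([639, 459, 322]) cube([95, 806, 25]);
translate([865, 459, 322]) cube([95, 806, 25]);
translate([1091, 459, 322]) cube([95, 806, 25]);
translate([1317, 459, 322]) cube([95, 806, 25]);
translate([1543, 459, 322]) cube([95, 806, 25]);
translate([1769, 459, 322]) cube([95, 806, 25]);
translate([1995, 459, 322]) cube([95, 806, 25]);


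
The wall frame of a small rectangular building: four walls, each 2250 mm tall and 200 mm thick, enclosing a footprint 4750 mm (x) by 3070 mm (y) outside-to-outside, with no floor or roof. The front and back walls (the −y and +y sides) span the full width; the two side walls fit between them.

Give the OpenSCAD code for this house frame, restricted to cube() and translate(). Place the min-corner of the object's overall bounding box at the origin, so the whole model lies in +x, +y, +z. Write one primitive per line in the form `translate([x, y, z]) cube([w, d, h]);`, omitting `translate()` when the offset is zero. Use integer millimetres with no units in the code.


cube([4750, 200, 2250]);
translate([0, 2870, 0]) cube([4750, 200, 2250]);
translate([0, 200, 0]) cube([200, 2670, 2250]);
translate([4550, 200, 0]) cube([200, 2670, 2250]);


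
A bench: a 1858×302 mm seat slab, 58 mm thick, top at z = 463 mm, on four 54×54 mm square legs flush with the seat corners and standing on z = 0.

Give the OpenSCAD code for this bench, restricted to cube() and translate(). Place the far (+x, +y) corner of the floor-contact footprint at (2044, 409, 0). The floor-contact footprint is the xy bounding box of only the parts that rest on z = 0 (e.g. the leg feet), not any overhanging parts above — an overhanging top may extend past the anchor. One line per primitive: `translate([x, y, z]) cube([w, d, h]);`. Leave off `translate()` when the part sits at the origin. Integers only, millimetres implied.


translate([186, 107, 405]) cube([1858, 302, 58]);
translate([186, 107, 0]) cube([54, 54, 405]);
translate([186, 355, 0]) cube([54, 54, 405]);
translate([1990, 107, 0]) cube([54, 54, 405]);
translate([1990, 355, 0]) cube([54, 54, 405]);


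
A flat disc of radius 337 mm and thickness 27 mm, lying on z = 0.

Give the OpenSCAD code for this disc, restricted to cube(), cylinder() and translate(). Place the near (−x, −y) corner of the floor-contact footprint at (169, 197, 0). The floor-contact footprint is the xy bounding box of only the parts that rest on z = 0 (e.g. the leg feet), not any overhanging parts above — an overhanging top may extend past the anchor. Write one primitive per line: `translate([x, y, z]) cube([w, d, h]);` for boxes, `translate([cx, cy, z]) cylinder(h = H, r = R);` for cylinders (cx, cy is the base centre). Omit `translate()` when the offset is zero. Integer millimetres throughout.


translate([506, 534, 0]) cylinder(h = 27, r = 337);


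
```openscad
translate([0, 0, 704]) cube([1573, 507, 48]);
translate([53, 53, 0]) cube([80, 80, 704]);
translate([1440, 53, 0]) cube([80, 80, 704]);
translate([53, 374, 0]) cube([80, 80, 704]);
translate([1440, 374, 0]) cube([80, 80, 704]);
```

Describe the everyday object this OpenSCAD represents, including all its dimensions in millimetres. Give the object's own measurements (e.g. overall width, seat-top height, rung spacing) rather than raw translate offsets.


A rectangular dining table. The top is 1573×507×48 mm with its upper surface at z = 752 mm. It stands on four 80×80 mm square legs, each inset 53 mm from the nearest pair of top edges, running from the floor to the underside of the top.


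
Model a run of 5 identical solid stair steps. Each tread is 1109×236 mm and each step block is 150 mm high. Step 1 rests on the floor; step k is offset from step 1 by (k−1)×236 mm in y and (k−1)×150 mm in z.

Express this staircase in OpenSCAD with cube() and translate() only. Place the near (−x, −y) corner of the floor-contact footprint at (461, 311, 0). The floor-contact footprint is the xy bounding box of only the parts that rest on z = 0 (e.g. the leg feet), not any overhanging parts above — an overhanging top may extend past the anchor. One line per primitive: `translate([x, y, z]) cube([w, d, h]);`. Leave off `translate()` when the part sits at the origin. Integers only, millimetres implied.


translate([461, 311, 0]) cube([1109, 236, 150]);
translate([461, 547, 150]) cube([1109, 236, 150]);
translate([461, 783, 300]) cube([1109, 236, 150]);
translate([461, 1019, 450]) cube([1109, 236, 150]);
translate([461, 1255, 600]) cube([1109, 236, 150]);


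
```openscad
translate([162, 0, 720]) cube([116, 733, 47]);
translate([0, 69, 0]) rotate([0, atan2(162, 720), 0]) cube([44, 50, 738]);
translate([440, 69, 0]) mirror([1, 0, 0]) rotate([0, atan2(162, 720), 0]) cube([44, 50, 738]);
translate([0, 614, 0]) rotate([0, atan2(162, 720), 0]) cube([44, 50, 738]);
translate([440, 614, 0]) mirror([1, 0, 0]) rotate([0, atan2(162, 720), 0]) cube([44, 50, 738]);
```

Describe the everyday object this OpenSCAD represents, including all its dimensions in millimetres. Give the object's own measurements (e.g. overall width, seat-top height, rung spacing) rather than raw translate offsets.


A sawhorse. A 116×733×47 mm beam (x, y, z) sits on two A-frame leg pairs. Each pair is two raked legs of 44×50 mm section (50 mm along y) splaying symmetrically in x. Each leg rises 720 mm vertically over 162 mm of horizontal reach and is 738 mm long along its own axis. Every leg's outer bottom edge rests on the floor and its outer top edge meets a bottom edge of the beam — the left legs (tilting toward +x) meet the beam's −x bottom edge, the right legs (their mirror images, tilting toward −x) meet its +x bottom edge — so the leg tops tuck under the beam, the beam's underside is 720 mm above the floor, and the feet are 440 mm apart outside-to-outside with the beam centred between them. The two leg pairs are set in 69 mm from either end of the beam.


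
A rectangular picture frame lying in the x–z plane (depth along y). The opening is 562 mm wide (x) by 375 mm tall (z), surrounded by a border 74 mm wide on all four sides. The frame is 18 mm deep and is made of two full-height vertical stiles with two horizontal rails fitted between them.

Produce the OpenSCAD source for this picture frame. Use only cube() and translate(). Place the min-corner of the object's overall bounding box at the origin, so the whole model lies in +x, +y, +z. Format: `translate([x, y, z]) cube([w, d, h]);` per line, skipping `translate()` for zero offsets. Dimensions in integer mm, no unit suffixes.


cube([74, 18, 523]);
translate([636, 0, 0]) cube([74, 18, 523]);
translate([74, 0, 0]) cube([562, 18, 74]);
translate([74, 0, 449]) cube([562, 18, 74]);


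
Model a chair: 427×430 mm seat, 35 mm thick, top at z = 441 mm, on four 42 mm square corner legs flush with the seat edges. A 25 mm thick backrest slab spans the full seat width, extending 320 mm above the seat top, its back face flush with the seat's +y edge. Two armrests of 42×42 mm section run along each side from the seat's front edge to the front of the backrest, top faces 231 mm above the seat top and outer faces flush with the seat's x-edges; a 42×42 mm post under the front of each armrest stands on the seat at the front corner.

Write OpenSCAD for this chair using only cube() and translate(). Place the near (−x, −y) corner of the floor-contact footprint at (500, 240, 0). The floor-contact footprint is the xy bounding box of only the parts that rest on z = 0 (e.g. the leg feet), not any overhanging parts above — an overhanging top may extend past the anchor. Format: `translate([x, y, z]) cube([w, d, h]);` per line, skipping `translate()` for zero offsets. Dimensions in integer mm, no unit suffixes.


// leg_h = 441 - 35 = 406
// arm post h = 231 - 42 = 189
translate([500, 240, 406]) cube([427, 430, 35]);
translate([500, 240, 0]) cube([42, 42, 406]);
translate([885, 240, 0]) cube([42, 42, 406]);
translate([500, 628, 0]) cube([42, 42, 406]);
translate([885, 628, 0]) cube([42, 42, 406]);
translate([500, 645, 441]) cube([427, 25, 320]);
translate([500, 240, 630]) cube([42, 405, 42]);
translate([885, 240, 630]) cube([42, 405, 42]);
translate([500, 240, 441]) cube([42, 42, 189]);
translate([885, 240, 441]) cube([42, 42, 189]);


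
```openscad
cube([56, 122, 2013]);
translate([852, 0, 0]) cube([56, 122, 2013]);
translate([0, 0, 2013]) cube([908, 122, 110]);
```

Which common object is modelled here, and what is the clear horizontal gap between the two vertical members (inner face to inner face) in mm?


A door frame. The clear opening width is 796 mm.

Two 2013 mm tall posts with a header on top — a door frame. The left jamb is 56 mm wide at x = 0; the right jamb starts at x = 852. The clear opening is 852 − 56 = 796 mm.


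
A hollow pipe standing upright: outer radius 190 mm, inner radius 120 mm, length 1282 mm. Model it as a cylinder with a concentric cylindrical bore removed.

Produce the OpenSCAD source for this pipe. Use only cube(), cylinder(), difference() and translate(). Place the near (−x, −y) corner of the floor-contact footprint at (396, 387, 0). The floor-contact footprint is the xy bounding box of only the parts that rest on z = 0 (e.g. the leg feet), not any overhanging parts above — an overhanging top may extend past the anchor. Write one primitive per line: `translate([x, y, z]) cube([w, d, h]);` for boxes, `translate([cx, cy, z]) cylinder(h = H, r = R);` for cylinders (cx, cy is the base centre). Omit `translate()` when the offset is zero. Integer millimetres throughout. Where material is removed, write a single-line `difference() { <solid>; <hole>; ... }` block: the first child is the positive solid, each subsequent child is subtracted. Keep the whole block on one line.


difference() { translate([586, 577, 0]) cylinder(h = 1282, r = 190); translate([586, 577, 0]) cylinder(h = 1282, r = 120); }


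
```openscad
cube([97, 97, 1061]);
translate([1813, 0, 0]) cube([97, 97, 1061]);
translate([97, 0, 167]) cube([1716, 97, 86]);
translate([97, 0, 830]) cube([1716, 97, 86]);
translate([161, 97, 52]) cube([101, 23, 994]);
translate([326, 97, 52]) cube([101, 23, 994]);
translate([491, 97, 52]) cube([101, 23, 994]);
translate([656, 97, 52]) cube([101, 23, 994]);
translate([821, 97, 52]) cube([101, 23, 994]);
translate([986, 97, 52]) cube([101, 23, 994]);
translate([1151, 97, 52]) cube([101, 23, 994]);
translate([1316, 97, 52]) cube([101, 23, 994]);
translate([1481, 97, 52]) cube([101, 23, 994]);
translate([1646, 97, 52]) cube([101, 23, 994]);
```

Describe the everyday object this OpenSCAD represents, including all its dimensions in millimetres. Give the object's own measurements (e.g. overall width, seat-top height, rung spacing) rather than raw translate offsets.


A fence section. Two 97×97 mm posts, 1061 mm tall, stand on the floor with a clear span of 1716 mm between their inner faces. Two horizontal rails of 97×86 mm section span the gap between the posts with their undersides at z = 167 mm and z = 830 mm, flush with the posts' −y face. 10 pickets, each 101 mm wide, 23 mm thick and 994 mm tall, are fixed to the +y face of the rails with their bottoms at z = 52 mm, spaced across the span with a 64 mm gap after the −x post and between neighbouring pickets, with 66 mm left before the +x post.


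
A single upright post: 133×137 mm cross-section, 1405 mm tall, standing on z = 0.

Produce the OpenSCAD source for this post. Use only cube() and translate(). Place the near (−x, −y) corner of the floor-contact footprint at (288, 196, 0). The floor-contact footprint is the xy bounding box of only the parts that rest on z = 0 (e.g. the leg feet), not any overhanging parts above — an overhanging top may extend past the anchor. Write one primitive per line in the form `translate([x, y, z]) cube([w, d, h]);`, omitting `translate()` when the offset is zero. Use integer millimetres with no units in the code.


translate([288, 196, 0]) cube([133, 137, 1405]);


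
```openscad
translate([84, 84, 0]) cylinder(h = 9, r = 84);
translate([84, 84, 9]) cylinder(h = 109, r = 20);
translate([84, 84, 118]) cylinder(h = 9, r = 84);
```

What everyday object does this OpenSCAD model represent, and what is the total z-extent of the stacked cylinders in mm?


A spool. The overall height is 127 mm.

Three coaxial cylinders, large–small–large — a spool. Two 9 mm flanges and a 109 mm core give 9 + 109 + 9 = 127 mm.


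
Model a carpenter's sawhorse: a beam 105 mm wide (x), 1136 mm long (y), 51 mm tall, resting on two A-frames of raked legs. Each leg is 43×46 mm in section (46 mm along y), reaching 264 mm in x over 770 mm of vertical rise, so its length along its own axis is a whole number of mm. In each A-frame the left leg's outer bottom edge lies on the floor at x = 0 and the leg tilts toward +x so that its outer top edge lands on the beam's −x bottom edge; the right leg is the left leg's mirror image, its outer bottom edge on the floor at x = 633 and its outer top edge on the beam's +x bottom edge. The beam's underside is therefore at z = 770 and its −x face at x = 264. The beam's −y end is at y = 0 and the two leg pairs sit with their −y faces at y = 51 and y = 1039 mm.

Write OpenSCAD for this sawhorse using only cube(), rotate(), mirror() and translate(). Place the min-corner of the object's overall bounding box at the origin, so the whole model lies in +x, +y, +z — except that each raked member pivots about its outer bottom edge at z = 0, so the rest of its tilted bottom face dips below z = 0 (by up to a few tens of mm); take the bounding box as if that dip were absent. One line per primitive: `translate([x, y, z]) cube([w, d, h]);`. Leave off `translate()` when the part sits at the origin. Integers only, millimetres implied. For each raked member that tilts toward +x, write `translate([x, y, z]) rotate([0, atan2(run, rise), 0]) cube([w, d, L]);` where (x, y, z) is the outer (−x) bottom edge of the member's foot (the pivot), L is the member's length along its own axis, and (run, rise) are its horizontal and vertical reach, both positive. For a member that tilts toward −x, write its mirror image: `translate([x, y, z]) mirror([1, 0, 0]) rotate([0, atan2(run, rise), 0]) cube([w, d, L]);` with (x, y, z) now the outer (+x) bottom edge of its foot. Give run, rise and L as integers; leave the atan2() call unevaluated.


translate([264, 0, 770]) cube([105, 1136, 51]);
translate([0, 51, 0]) rotate([0, atan2(264, 770), 0]) cube([43, 46, 814]);
translate([633, 51, 0]) mirror([1, 0, 0]) rotate([0, atan2(264, 770), 0]) cube([43, 46, 814]);
translate([0, 1039, 0]) rotate([0, atan2(264, 770), 0]) cube([43, 46, 814]);
translate([633, 1039, 0]) mirror([1, 0, 0]) rotate([0, atan2(264, 770), 0]) cube([43, 46, 814]);


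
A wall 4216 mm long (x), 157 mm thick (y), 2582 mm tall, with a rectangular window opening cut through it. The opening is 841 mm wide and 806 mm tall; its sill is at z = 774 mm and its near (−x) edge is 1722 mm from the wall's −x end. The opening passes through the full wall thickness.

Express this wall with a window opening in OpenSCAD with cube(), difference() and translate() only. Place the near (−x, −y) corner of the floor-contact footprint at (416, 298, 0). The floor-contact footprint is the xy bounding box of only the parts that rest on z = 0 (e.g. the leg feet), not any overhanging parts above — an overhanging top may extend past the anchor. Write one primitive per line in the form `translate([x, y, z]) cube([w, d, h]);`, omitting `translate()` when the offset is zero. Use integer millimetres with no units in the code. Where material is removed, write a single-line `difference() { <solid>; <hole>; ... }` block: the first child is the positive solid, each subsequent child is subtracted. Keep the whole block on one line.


difference() { translate([416, 298, 0]) cube([4216, 157, 2582]); translate([2138, 298, 774]) cube([841, 157, 806]); }


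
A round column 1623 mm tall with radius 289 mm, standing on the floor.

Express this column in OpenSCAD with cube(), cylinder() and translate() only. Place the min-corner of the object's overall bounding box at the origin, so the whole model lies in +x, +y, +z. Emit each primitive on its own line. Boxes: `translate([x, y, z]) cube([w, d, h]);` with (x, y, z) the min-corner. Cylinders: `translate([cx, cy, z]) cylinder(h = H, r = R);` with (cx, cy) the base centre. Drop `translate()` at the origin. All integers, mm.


translate([289, 289, 0]) cylinder(h = 1623, r = 289);


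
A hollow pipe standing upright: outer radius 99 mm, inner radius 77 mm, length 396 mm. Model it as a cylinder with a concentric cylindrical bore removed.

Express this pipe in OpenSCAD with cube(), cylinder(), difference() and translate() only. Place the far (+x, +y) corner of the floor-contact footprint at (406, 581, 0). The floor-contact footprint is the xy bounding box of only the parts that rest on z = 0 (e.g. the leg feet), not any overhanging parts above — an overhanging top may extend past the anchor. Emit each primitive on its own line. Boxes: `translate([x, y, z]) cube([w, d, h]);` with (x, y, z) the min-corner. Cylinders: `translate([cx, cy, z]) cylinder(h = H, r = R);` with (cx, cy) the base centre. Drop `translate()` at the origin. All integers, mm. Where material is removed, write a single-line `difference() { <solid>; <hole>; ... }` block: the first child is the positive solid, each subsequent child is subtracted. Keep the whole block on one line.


difference() { translate([307, 482, 0]) cylinder(h = 396, r = 99); translate([307, 482, 0]) cylinder(h = 396, r = 77); }


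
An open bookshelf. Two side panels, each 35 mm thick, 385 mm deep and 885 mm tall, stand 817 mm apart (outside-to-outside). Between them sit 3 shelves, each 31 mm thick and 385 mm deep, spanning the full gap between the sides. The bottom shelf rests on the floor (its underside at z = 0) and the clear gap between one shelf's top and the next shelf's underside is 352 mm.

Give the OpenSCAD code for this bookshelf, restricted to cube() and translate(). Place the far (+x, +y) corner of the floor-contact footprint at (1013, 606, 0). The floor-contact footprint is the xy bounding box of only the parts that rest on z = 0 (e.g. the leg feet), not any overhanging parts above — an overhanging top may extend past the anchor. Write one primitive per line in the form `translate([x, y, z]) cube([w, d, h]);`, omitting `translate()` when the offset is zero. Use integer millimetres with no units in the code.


translate([196, 221, 0]) cube([35, 385, 885]);
translate([978, 221, 0]) cube([35, 385, 885]);
translate([231, 221, 0]) cube([747, 385, 31]);
translate([231, 221, 383]) cube([747, 385, 31]);
translate([231, 221, 766]) cube([747, 385, 31]);


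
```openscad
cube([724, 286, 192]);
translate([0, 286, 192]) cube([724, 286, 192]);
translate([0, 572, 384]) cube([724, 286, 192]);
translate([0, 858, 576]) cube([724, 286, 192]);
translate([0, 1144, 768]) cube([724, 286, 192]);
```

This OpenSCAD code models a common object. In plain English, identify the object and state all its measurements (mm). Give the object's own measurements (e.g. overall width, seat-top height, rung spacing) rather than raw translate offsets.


A straight staircase of 5 solid steps. Each step is 724 mm wide (x), 286 mm deep (y, the going) and 192 mm tall (the rise). The first step rests on the floor; each subsequent step sits one going further in +y and one rise higher in +z, directly behind and above the previous step with no overlap.


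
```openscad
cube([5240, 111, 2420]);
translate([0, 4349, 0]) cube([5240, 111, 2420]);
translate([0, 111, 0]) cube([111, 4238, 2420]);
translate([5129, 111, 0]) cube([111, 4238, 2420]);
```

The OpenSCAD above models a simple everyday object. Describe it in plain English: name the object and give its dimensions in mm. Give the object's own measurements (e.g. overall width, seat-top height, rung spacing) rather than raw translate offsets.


The wall frame of a small rectangular building: four walls, each 2420 mm tall and 111 mm thick, enclosing a footprint 5240 mm (x) by 4460 mm (y) outside-to-outside, with no floor or roof. The front and back walls (the −y and +y sides) span the full width; the two side walls fit between them.


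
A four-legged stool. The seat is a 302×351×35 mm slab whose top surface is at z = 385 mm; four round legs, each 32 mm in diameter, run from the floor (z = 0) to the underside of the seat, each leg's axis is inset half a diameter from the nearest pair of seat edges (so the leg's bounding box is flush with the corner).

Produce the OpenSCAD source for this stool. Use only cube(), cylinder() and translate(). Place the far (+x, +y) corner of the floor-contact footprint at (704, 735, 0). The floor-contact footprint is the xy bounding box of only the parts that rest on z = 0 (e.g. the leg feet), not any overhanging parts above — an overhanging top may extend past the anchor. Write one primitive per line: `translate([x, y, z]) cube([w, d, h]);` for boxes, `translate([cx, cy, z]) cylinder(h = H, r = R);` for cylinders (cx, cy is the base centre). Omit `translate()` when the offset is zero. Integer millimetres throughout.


translate([402, 384, 350]) cube([302, 351, 35]);
translate([418, 400, 0]) cylinder(h = 350, r = 16);
translate([688, 400, 0]) cylinder(h = 350, r = 16);
translate([418, 719, 0]) cylinder(h = 350, r = 16);
translate([688, 719, 0]) cylinder(h = 350, r = 16);


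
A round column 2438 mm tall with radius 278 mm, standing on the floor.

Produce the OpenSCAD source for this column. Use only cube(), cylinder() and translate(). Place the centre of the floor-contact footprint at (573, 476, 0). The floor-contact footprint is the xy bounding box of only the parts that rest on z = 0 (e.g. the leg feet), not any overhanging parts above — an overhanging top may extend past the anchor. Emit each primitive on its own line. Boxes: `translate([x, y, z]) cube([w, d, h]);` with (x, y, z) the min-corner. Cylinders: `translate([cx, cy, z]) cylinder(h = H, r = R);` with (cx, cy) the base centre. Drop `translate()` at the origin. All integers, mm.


translate([573, 476, 0]) cylinder(h = 2438, r = 278);


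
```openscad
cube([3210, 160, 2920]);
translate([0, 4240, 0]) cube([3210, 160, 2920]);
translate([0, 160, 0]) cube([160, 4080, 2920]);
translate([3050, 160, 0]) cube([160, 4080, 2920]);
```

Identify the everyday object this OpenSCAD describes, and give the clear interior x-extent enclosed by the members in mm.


A house (or room) frame. The interior width is 2890 mm.

Four 2920 mm walls enclosing a rectangle with no floor or roof — a room or house frame. Outside width is 3210 mm and wall thickness is 160 mm, so the interior width is 3210 − 2 × 160 = 2890 mm.


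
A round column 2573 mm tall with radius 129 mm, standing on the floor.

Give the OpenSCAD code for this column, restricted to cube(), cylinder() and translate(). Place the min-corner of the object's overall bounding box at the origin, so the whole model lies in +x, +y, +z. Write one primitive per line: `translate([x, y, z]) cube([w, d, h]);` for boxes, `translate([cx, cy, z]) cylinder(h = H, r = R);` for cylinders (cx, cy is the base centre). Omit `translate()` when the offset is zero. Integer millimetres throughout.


translate([129, 129, 0]) cylinder(h = 2573, r = 129);


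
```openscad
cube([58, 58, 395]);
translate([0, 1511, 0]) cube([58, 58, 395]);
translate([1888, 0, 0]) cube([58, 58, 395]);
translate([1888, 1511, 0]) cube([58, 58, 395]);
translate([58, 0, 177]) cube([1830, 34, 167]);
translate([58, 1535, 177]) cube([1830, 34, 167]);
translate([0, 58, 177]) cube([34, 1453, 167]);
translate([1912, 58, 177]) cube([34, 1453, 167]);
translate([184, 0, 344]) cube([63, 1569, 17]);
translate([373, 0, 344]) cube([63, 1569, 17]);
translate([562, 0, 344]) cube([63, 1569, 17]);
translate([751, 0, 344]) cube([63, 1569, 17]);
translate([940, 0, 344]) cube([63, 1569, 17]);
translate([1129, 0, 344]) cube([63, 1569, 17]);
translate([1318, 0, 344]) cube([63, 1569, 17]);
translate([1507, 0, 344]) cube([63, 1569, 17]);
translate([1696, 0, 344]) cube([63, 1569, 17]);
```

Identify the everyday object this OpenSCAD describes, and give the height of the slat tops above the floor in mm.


A bed frame. The slat-top height is 361 mm.

Four posts, four rails, and a row of slats — a bed frame. Slats sit on the rails at z = 177 + 167 = 344; with slat thickness 17, the top is 361 mm.


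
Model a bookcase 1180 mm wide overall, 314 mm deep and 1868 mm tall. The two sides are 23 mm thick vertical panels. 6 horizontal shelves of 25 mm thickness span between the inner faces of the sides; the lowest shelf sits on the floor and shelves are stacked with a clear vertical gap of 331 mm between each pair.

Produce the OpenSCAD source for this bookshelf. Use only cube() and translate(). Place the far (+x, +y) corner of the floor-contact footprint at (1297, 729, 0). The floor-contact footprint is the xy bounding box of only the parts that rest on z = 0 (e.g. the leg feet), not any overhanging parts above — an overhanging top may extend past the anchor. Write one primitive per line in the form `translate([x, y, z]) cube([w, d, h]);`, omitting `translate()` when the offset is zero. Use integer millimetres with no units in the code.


translate([117, 415, 0]) cube([23, 314, 1868]);
translate([1274, 415, 0]) cube([23, 314, 1868]);
translate([140, 415, 0]) cube([1134, 314, 25]);
translate([140, 415, 356]) cube([1134, 314, 25]);
translate([140, 415, 712]) cube([1134, 314, 25]);
translate([140, 415, 1068]) cube([1134, 314, 25]);
translate([140, 415, 1424]) cube([1134, 314, 25]);
translate([140, 415, 1780]) cube([1134, 314, 25]);
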